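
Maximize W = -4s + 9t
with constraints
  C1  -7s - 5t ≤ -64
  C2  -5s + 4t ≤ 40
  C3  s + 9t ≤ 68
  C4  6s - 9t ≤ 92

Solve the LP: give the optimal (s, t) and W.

s = 118/29, t = 206/29, maximum W = 1382/29

Corner points and W = -4s + 9t:
  (118/29, 206/29) → W = 1382/29
  (1036/93, -260/93) → W = -6484/93
  (160/7, 316/63) → W = -324/7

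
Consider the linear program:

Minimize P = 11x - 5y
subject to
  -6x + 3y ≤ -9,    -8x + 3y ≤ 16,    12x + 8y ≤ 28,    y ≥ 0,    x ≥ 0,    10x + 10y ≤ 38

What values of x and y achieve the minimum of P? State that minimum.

Extreme points and P = 11x - 5y:
  (13/7, 5/7) → P = 118/7
  (3/2, 0) → P = 33/2
  (7/3, 0) → P = 77/3

x = 3/2, y = 0, minimum P = 33/2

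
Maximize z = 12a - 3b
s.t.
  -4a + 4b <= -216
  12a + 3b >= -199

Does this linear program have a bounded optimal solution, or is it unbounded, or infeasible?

From the feasible point (-37/15, -847/15), moving in the direction (4, 4) keeps every constraint satisfied while z increases without bound.

unbounded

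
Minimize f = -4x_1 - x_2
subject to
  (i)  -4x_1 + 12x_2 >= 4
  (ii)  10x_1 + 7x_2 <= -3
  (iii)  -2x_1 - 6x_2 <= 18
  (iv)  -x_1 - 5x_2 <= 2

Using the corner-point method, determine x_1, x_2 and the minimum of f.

Vertices and f = -4x_1 - x_2:
  (-16/37, 7/37) → f = 57/37
  (-11/8, -1/8) → f = 45/8
  (-39/2, 7/2) → f = 149/2
The feasible region is unbounded (it extends along (-7, 10), (-3, 1)), but f strictly increases along every unbounded feasible direction, so there is no improving ray and the minimum is attained at a vertex.

At the optimal vertex, -4x_1 + 12x_2 = 4 and 10x_1 + 7x_2 = -3.
Solving simultaneously gives x_1 = -16/37, x_2 = 7/37.

x_1 = -16/37, x_2 = 7/37, minimum f = 57/37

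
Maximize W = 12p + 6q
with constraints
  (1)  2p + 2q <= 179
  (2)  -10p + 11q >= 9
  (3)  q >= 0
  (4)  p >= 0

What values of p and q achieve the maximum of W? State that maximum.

Corner points and W = 12p + 6q:
  (1951/42, 904/21) → W = 5710/7
  (0, 179/2) → W = 537
  (0, 9/11) → W = 54/11

The binding constraints are 2p + 2q = 179 and -10p + 11q = 9.
Solving simultaneously gives p = 1951/42, q = 904/21.

p = 1951/42, q = 904/21, maximum W = 5710/7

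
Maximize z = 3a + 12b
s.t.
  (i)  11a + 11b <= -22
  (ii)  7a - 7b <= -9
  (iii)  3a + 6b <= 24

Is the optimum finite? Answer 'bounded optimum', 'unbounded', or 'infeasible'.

unbounded

From the feasible point (-23/14, -5/14), moving in the direction (-6, 3) keeps every constraint satisfied while z increases without bound.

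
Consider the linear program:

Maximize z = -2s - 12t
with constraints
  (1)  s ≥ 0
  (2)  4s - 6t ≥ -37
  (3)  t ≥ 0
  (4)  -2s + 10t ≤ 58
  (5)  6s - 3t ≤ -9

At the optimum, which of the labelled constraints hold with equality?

Vertices and z = -2s - 12t:
  (0, 29/5) → z = -348/5
  (0, 3) → z = -36
  (14/9, 55/9) → z = -688/9

The maximum is at (0, 3). Substituting into each constraint, equality holds for (1) and (5); the remaining constraints have slack.

(1) and (5)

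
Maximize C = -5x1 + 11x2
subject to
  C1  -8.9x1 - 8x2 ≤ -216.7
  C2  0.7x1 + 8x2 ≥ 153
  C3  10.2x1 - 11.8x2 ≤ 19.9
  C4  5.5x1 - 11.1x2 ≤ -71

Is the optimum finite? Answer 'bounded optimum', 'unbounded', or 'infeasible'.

unbounded

From the feasible point (637/82, 121001/6560), moving in the direction (-8, 8.9) keeps every constraint satisfied while C increases without bound.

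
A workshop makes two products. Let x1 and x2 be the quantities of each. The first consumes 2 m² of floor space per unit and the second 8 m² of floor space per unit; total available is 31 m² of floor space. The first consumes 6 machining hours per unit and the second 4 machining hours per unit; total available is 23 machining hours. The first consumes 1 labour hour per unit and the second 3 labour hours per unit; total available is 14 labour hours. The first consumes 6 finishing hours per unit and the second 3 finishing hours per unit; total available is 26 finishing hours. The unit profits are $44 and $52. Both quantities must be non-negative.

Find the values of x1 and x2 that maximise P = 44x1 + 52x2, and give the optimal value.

Corner points and P = 44x1 + 52x2:
  (0, 0) → P = 0
  (0, 31/8) → P = 403/2
  (23/6, 0) → P = 506/3
  (3/2, 7/2) → P = 248

At the optimal vertex, 2x1 + 8x2 = 31 and 6x1 + 4x2 = 23.
Solving simultaneously gives x1 = 3/2, x2 = 7/2.

x1 = 3/2, x2 = 7/2, maximum P = 248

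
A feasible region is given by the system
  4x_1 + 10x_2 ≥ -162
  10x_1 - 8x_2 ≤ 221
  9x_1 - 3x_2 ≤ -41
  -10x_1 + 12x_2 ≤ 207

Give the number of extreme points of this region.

Pairwise boundary intersections that survive every other constraint:
  (-448/51, -647/51)
  (-2007/74, -198/37)
  (43/26, 1453/78)

3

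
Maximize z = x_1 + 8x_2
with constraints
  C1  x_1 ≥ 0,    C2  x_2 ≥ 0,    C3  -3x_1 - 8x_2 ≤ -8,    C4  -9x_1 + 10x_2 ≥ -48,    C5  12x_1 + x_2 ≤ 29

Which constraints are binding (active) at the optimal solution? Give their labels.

Feasible corners and z = x_1 + 8x_2:
  (0, 1) → z = 8
  (0, 29) → z = 232
  (224/93, 3/31) → z = 296/93

The maximum is at (0, 29). Substituting into each constraint, equality holds for C1 and C5; the remaining constraints have slack.

C1 and C5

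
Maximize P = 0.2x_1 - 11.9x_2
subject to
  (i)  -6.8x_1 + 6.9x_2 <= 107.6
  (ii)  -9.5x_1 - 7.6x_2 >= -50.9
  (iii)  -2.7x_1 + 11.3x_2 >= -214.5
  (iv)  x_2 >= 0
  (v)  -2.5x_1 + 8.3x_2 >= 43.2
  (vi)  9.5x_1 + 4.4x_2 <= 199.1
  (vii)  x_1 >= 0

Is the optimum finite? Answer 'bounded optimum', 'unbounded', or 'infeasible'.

bounded optimum

Corner points and P = 0.2x_1 - 11.9x_2:
  (1883/1957, 10753/1957) → P = -1275841/19570
  (0, 509/76) → P = -60571/760
  (0, 432/83) → P = -25704/415
The feasible region has finitely many vertices and no improving ray; the maximum is -25704/415 at (0, 432/83).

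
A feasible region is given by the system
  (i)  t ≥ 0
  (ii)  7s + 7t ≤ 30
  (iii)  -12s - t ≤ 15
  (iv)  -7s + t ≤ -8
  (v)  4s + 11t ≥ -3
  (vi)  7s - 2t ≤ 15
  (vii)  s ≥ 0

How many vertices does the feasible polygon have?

Of the 21 pairwise boundary intersections, those satisfying every inequality are:
  (8/7, 0)
  (15/7, 0)
  (43/28, 11/4)
  (55/21, 5/3)

4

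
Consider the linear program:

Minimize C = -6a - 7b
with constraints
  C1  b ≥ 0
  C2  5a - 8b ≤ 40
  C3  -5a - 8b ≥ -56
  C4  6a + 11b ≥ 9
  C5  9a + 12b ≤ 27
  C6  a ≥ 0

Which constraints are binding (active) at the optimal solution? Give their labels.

Feasible corners and C = -6a - 7b:
  (3/2, 0) → C = -9
  (3, 0) → C = -18
  (0, 9/11) → C = -63/11
  (0, 9/4) → C = -63/4

The minimum is at (3, 0). Substituting into each constraint, equality holds for C1 and C5; the remaining constraints have slack.

C1 and C5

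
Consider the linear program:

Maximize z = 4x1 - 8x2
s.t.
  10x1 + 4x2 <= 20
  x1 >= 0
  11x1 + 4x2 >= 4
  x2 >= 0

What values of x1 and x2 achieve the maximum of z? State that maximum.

At the optimal vertex, 10x1 + 4x2 = 20 and x2 = 0.
Solving simultaneously gives x1 = 2, x2 = 0.

x1 = 2, x2 = 0, maximum z = 8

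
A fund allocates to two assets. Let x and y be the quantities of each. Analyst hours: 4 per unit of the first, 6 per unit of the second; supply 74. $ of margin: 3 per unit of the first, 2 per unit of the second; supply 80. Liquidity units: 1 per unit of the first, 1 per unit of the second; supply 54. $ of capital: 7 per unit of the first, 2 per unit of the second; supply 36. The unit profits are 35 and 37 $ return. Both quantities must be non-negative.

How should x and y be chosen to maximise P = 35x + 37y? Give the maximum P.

x = 2, y = 11, maximum P = 477

Feasible corners and P = 35x + 37y:
  (0, 0) → P = 0
  (0, 37/3) → P = 1369/3
  (36/7, 0) → P = 180
  (2, 11) → P = 477

The binding constraints are 4x + 6y = 74 and 7x + 2y = 36.
Solving simultaneously gives x = 2, y = 11.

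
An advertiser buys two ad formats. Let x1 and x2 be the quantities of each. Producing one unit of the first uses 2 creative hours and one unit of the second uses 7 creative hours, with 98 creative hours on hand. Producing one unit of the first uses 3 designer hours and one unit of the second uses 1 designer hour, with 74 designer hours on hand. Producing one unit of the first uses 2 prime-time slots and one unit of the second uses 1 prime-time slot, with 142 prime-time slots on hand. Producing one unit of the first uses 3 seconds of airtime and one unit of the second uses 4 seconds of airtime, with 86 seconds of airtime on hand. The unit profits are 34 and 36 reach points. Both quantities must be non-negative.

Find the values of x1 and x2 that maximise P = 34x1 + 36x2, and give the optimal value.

x1 = 70/3, x2 = 4, maximum P = 2812/3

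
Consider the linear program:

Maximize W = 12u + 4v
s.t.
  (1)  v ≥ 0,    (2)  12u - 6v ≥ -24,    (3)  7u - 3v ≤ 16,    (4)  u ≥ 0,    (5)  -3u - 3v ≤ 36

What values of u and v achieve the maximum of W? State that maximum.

Extreme points and W = 12u + 4v:
  (16/7, 0) → W = 192/7
  (0, 0) → W = 0
  (28, 60) → W = 576
  (0, 4) → W = 16

u = 28, v = 60, maximum W = 576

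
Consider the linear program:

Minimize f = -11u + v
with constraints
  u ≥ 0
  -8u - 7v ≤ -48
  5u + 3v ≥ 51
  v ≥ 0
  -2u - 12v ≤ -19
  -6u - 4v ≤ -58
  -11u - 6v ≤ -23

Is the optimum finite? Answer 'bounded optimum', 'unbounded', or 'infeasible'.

From the feasible point (0, 17), moving in the direction (1, 0) keeps every constraint satisfied while f decreases without bound.

unbounded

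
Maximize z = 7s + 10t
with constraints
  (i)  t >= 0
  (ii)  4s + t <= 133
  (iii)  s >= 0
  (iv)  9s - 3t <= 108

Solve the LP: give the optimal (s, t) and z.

s = 0, t = 133, maximum z = 1330

Feasible corners and z = 7s + 10t:
  (0, 0) → z = 0
  (12, 0) → z = 84
  (0, 133) → z = 1330
  (169/7, 255/7) → z = 3733/7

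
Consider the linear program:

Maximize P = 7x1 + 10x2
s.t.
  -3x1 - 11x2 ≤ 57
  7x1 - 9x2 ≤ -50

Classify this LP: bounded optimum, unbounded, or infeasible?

unbounded

From the feasible point (-1063/104, -249/104), moving in the direction (9, 7) keeps every constraint satisfied while P increases without bound.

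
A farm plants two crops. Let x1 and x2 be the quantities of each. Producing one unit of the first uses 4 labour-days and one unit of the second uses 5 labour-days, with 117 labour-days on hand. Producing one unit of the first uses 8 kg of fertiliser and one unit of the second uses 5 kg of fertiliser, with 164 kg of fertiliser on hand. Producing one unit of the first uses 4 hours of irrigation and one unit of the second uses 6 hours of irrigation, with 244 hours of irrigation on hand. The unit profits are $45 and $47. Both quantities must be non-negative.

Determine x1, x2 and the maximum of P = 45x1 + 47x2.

Corner points and P = 45x1 + 47x2:
  (0, 0) → P = 0
  (0, 117/5) → P = 5499/5
  (41/2, 0) → P = 1845/2
  (47/4, 14) → P = 4747/4

The binding constraints are 4x1 + 5x2 = 117 and 8x1 + 5x2 = 164.
Solving simultaneously gives x1 = 47/4, x2 = 14.

x1 = 47/4, x2 = 14, maximum P = 4747/4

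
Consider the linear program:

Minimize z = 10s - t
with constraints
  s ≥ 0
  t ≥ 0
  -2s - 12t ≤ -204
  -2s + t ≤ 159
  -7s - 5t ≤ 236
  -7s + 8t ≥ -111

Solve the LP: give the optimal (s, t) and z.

Vertices and z = 10s - t:
  (0, 17) → z = -17
  (0, 159) → z = -159
  (741/25, 603/50) → z = 14217/50
The feasible region is unbounded (it extends along (1, 2), (8, 7)), but z strictly increases along every unbounded feasible direction, so there is no improving ray and the minimum is attained at a vertex.

The binding constraints are s = 0 and -2s + t = 159.
Solving simultaneously gives s = 0, t = 159.

s = 0, t = 159, minimum z = -159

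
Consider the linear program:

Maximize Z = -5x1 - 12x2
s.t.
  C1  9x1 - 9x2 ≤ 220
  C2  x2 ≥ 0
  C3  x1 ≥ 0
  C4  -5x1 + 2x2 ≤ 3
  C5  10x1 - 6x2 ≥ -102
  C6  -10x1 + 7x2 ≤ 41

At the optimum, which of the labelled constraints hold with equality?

C2 and C3

Extreme points and Z = -5x1 - 12x2:
  (220/9, 0) → Z = -1100/9
  (0, 0) → Z = 0
  (0, 3/2) → Z = -18
  (61/15, 35/3) → Z = -481/3
The feasible region is unbounded (it extends along (1, 1), (7, 10)), but Z strictly decreases along every unbounded feasible direction, so there is no improving ray and the maximum is attained at a vertex.

The maximum is at (0, 0). Substituting into each constraint, equality holds for C2 and C3; the remaining constraints have slack.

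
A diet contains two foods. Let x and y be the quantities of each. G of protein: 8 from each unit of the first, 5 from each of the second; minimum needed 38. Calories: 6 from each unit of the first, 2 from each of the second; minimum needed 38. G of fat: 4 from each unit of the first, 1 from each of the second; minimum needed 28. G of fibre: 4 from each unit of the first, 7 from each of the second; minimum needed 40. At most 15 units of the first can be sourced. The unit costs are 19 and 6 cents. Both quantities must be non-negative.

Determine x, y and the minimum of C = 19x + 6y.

Corner points and C = 19x + 6y:
  (0, 28) → C = 168
  (10, 0) → C = 190
  (15, 0) → C = 285
  (13/2, 2) → C = 271/2
The feasible region is unbounded (it extends along (0, 1)), but C strictly increases along every unbounded feasible direction, so there is no improving ray and the minimum is attained at a vertex.

x = 13/2, y = 2, minimum C = 271/2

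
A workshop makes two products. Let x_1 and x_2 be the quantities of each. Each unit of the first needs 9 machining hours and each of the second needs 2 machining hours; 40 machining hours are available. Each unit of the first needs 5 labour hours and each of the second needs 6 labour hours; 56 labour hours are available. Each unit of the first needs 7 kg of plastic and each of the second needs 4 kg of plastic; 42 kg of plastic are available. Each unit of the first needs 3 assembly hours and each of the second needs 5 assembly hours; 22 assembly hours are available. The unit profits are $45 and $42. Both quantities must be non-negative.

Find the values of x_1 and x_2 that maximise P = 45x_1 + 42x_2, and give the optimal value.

At the optimal vertex, 9x_1 + 2x_2 = 40 and 3x_1 + 5x_2 = 22.
Solving simultaneously gives x_1 = 4, x_2 = 2.

x_1 = 4, x_2 = 2, maximum P = 264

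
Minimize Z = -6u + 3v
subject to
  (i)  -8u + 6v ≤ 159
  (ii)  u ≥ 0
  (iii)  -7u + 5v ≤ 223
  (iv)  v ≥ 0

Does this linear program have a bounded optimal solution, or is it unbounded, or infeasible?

unbounded

From the feasible point (0, 53/2), moving in the direction (6, 8) keeps every constraint satisfied while Z decreases without bound.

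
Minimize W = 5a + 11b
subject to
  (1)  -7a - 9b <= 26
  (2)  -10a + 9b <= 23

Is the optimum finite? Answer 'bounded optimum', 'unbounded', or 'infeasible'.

From the feasible point (-49/17, -11/17), moving in the direction (9, -7) keeps every constraint satisfied while W decreases without bound.

unbounded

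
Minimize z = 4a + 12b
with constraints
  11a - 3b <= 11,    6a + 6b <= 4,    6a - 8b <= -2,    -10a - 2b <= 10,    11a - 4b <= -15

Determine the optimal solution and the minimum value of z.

a = -35/31, b = 20/31, minimum z = 100/31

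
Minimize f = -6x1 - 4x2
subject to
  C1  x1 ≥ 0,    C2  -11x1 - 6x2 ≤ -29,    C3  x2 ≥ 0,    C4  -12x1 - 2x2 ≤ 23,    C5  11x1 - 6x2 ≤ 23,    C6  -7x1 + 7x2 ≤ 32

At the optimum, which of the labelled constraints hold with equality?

Extreme points and f = -6x1 - 4x2:
  (26/11, 1/2) → f = -178/11
  (11/119, 555/119) → f = -2286/119
  (353/35, 513/35) → f = -834/7

The minimum is at (353/35, 513/35). Substituting into each constraint, equality holds for C5 and C6; the remaining constraints have slack.

C5 and C6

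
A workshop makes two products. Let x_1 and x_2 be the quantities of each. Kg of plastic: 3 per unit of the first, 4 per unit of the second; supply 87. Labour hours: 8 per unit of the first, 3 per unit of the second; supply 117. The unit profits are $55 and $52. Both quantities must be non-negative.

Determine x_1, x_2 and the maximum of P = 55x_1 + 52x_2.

x_1 = 9, x_2 = 15, maximum P = 1275

Extreme points and P = 55x_1 + 52x_2:
  (0, 0) → P = 0
  (0, 87/4) → P = 1131
  (117/8, 0) → P = 6435/8
  (9, 15) → P = 1275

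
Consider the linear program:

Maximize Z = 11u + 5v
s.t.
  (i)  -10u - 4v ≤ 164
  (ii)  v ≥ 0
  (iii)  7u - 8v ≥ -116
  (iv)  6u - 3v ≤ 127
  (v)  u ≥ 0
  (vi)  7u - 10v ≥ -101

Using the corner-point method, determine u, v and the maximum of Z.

u = 121/3, v = 115/3, maximum Z = 1906/3

Extreme points and Z = 11u + 5v:
  (127/6, 0) → Z = 1397/6
  (0, 0) → Z = 0
  (121/3, 115/3) → Z = 1906/3
  (0, 101/10) → Z = 101/2

The binding constraints are 6u - 3v = 127 and 7u - 10v = -101.
Solving simultaneously gives u = 121/3, v = 115/3.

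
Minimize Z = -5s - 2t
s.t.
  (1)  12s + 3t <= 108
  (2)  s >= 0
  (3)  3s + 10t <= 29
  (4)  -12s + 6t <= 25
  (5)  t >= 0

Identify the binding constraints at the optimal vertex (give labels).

Corner points and Z = -5s - 2t:
  (331/37, 8/37) → Z = -1671/37
  (9, 0) → Z = -45
  (0, 29/10) → Z = -29/5
  (0, 0) → Z = 0

The minimum is at (331/37, 8/37). Substituting into each constraint, equality holds for (1) and (3); the remaining constraints have slack.

(1) and (3)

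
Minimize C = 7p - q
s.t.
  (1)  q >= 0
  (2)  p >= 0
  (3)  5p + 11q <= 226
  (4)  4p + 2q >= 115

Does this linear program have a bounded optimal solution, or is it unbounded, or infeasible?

bounded optimum

Extreme points and C = 7p - q:
  (226/5, 0) → C = 1582/5
  (115/4, 0) → C = 805/4
  (813/34, 329/34) → C = 2681/17
The feasible region has finitely many vertices and no improving ray; the minimum is 2681/17 at (813/34, 329/34).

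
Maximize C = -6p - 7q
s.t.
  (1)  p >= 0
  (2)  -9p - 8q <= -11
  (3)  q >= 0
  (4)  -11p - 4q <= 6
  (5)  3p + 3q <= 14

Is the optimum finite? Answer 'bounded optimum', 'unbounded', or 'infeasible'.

Feasible corners and C = -6p - 7q:
  (0, 11/8) → C = -77/8
  (0, 14/3) → C = -98/3
  (11/9, 0) → C = -22/3
  (14/3, 0) → C = -28
The feasible region has finitely many vertices and no improving ray; the maximum is -22/3 at (11/9, 0).

bounded optimum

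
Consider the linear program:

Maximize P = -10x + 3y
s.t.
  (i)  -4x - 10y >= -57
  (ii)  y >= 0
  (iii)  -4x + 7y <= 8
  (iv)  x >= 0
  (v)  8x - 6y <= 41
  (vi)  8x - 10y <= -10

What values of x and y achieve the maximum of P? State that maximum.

x = 0, y = 8/7, maximum P = 24/7

Corner points and P = -10x + 3y:
  (0, 8/7) → P = 24/7
  (5/8, 3/2) → P = -7/4
  (0, 1) → P = 3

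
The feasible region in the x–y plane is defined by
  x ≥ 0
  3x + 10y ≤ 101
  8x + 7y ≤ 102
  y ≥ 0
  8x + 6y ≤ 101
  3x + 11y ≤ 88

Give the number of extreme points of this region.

Pairwise boundary intersections that survive every other constraint:
  (0, 0)
  (0, 8)
  (95/8, 1)
  (506/67, 398/67)
  (101/8, 0)

5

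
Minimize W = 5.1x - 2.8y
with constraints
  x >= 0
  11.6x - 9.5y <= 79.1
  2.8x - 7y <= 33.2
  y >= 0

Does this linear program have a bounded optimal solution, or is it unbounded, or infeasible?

unbounded

From the feasible point (0, 0), moving in the direction (0, 1) keeps every constraint satisfied while W decreases without bound.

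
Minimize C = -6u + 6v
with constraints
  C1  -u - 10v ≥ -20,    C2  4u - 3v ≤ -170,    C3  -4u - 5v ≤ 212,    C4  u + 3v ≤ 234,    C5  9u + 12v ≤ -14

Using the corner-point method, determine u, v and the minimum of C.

u = -743/16, v = -21/4, minimum C = 1977/8

Vertices and C = -6u + 6v:
  (-1640/43, 250/43) → C = 11340/43
  (-444/7, 292/35) → C = 15072/35
  (-743/16, -21/4) → C = 1977/8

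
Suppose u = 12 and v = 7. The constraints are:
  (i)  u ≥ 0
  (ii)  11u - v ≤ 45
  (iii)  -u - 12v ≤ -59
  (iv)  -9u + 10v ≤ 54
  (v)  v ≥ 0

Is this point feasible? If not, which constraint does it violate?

Constraint (ii): 11u - v = 125, which is not ≤ 45. All other constraints are satisfied.

not feasible — violates (ii)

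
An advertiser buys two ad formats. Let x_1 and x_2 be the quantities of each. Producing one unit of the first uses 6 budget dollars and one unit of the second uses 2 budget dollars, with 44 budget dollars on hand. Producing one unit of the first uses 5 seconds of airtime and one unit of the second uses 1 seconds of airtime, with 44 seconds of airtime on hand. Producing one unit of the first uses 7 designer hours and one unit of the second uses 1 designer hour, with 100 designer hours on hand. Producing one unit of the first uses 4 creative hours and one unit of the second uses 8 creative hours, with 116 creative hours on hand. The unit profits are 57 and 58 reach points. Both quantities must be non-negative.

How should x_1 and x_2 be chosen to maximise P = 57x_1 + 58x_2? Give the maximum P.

x_1 = 3, x_2 = 13, maximum P = 925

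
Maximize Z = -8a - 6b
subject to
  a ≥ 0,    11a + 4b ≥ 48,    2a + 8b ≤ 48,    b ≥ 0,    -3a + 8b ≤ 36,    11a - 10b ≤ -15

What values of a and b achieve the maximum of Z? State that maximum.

a = 30/11, b = 9/2, maximum Z = -537/11

Extreme points and Z = -8a - 6b:
  (12/5, 27/5) → Z = -258/5
  (30/11, 9/2) → Z = -537/11
  (10/3, 31/6) → Z = -173/3

The optimum lies where 11a + 4b = 48 and 11a - 10b = -15.
Solving simultaneously gives a = 30/11, b = 9/2.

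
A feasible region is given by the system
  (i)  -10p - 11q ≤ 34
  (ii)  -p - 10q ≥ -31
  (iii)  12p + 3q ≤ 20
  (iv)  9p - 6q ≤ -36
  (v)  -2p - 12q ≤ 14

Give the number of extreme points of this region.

3

The feasible vertices (each the meet of two boundaries and inside every other half-plane) are:
  (-681/89, 344/89)
  (-200/53, 18/53)
  (-29/16, 105/32)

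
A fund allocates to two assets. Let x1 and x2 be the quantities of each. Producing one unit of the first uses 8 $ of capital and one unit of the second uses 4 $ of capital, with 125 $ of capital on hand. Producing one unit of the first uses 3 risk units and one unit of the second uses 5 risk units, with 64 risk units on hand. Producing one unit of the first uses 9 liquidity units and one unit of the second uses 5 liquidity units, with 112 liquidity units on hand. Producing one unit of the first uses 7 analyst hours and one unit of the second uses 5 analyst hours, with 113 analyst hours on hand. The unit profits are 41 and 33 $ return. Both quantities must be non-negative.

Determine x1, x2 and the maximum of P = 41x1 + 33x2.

Corner points and P = 41x1 + 33x2:
  (0, 0) → P = 0
  (0, 64/5) → P = 2112/5
  (112/9, 0) → P = 4592/9
  (8, 8) → P = 592

The binding constraints are 3x1 + 5x2 = 64 and 9x1 + 5x2 = 112.
Solving simultaneously gives x1 = 8, x2 = 8.

x1 = 8, x2 = 8, maximum P = 592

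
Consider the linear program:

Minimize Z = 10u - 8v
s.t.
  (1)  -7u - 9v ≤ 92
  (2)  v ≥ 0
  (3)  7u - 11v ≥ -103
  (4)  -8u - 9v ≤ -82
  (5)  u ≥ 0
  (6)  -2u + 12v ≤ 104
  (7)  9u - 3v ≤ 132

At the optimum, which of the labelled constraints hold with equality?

(4) and (6)

Corner points and Z = 10u - 8v:
  (41/4, 0) → Z = 205/2
  (44/3, 0) → Z = 440/3
  (8/19, 166/19) → Z = -1248/19
  (316/17, 200/17) → Z = 1560/17

The minimum is at (8/19, 166/19). Substituting into each constraint, equality holds for (4) and (6); the remaining constraints have slack.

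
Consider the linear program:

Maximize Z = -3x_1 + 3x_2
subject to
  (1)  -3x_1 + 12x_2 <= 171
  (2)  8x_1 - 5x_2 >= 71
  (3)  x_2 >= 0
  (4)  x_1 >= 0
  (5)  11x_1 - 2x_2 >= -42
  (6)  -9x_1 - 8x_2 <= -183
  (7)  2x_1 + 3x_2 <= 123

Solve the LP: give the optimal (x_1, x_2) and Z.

x_1 = 569/27, x_2 = 527/27, maximum Z = -14/3

Extreme points and Z = -3x_1 + 3x_2:
  (569/27, 527/27) → Z = -14/3
  (321/11, 237/11) → Z = -252/11
  (1483/109, 825/109) → Z = -1974/109
  (61/3, 0) → Z = -61
  (123/2, 0) → Z = -369/2

The optimum lies where -3x_1 + 12x_2 = 171 and 8x_1 - 5x_2 = 71.
Solving simultaneously gives x_1 = 569/27, x_2 = 527/27.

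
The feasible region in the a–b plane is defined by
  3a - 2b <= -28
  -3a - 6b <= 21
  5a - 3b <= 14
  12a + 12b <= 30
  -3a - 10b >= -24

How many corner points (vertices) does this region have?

The feasible vertices (each the meet of two boundaries and inside every other half-plane) are:
  (-35/4, 7/8)
  (-58/9, 13/3)
  (-59/2, 45/4)

3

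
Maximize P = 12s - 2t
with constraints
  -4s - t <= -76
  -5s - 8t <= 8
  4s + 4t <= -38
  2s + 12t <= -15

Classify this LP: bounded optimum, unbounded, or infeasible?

The boundaries -4s - t = -76 and -5s - 8t = 8 meet at (616/27, -412/27), but that point violates 4s + 4t ≤ -38. Every candidate vertex is excluded by some other constraint, so the feasible region is empty.

infeasible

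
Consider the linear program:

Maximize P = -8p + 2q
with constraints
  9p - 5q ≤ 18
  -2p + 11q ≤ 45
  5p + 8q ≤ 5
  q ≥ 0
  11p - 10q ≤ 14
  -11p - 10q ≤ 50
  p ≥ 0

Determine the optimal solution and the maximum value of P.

p = 0, q = 5/8, maximum P = 5/4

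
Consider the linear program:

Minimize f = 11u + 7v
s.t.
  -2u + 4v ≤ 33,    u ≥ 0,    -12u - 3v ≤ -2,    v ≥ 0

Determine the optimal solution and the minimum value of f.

The feasible region is unbounded (it extends along (2, 1), (1, 0)), but f strictly increases along every unbounded feasible direction, so there is no improving ray and the minimum is attained at a vertex.

The optimum lies where -12u - 3v = -2 and v = 0.
Solving simultaneously gives u = 1/6, v = 0.

u = 1/6, v = 0, minimum f = 11/6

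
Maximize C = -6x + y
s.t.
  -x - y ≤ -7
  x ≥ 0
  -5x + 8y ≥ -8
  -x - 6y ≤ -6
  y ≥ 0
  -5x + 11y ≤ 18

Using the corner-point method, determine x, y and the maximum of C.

x = 59/16, y = 53/16, maximum C = -301/16

Vertices and C = -6x + y:
  (64/13, 27/13) → C = -357/13
  (59/16, 53/16) → C = -301/16
  (232/15, 26/3) → C = -1262/15

The binding constraints are -x - y = -7 and -5x + 11y = 18.
Solving simultaneously gives x = 59/16, y = 53/16.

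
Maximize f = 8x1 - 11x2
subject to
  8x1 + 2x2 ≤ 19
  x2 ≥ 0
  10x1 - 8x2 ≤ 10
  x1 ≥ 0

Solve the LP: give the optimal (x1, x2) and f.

x1 = 1, x2 = 0, maximum f = 8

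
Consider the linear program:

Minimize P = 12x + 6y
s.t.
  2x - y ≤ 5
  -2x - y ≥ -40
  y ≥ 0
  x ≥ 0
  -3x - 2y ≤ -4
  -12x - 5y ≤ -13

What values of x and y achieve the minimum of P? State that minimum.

x = 2/3, y = 1, minimum P = 14

Feasible corners and P = 12x + 6y:
  (45/4, 35/2) → P = 240
  (5/2, 0) → P = 30
  (0, 40) → P = 240
  (4/3, 0) → P = 16
  (0, 13/5) → P = 78/5
  (2/3, 1) → P = 14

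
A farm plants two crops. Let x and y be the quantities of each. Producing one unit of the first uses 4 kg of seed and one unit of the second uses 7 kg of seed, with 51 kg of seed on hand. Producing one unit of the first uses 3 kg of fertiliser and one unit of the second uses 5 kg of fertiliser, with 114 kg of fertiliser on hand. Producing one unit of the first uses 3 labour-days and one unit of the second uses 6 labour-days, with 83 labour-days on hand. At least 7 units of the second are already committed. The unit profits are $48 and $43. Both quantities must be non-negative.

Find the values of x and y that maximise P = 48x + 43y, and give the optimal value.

Corner points and P = 48x + 43y:
  (0, 51/7) → P = 2193/7
  (0, 7) → P = 301
  (1/2, 7) → P = 325

x = 1/2, y = 7, maximum P = 325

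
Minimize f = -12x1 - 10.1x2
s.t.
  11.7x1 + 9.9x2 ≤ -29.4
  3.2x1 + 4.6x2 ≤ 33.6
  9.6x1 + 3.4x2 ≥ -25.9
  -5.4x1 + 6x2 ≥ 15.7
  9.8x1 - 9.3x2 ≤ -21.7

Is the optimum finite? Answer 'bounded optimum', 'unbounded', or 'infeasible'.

bounded optimum

Vertices and f = -12x1 - 10.1x2:
  (-5215/1842, 231/614) → f = 185269/6140
  (-1229/458, 277/1374) → f = 414463/13740
  (-10439/3798, 181/1266) → f = 133093/4220
The feasible region has finitely many vertices and no improving ray; the minimum is 414463/13740 at (-1229/458, 277/1374).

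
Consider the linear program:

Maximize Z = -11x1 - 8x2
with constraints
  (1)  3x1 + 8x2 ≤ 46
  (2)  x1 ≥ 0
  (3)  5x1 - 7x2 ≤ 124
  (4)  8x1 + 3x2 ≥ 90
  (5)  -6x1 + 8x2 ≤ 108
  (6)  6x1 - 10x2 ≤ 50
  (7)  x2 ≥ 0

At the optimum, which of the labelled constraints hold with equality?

(4) and (6)

Extreme points and Z = -11x1 - 8x2:
  (582/55, 98/55) → Z = -7186/55
  (430/39, 21/13) → Z = -5234/39
  (75/7, 10/7) → Z = -905/7

The maximum is at (75/7, 10/7). Substituting into each constraint, equality holds for (4) and (6); the remaining constraints have slack.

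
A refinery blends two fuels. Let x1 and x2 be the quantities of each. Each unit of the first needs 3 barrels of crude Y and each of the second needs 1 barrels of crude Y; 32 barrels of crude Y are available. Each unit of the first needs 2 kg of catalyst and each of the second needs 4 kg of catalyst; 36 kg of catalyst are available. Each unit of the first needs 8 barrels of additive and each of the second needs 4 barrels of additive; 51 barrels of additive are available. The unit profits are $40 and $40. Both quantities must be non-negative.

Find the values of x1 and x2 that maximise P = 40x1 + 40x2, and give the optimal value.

x1 = 5/2, x2 = 31/4, maximum P = 410

Corner points and P = 40x1 + 40x2:
  (0, 0) → P = 0
  (0, 9) → P = 360
  (51/8, 0) → P = 255
  (5/2, 31/4) → P = 410

The optimum lies where 2x1 + 4x2 = 36 and 8x1 + 4x2 = 51.
Solving simultaneously gives x1 = 5/2, x2 = 31/4.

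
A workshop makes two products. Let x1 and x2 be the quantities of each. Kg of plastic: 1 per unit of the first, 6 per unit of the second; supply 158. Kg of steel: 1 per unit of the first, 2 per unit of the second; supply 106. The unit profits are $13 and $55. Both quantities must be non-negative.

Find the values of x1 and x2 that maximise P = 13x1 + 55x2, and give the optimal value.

Corner points and P = 13x1 + 55x2:
  (0, 0) → P = 0
  (0, 79/3) → P = 4345/3
  (106, 0) → P = 1378
  (80, 13) → P = 1755

x1 = 80, x2 = 13, maximum P = 1755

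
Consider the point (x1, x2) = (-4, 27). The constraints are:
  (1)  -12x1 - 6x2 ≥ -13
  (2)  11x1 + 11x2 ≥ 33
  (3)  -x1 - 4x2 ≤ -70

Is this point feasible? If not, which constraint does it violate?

Constraint (1): -12x1 - 6x2 = -114, which is not ≥ -13. All other constraints are satisfied.

not feasible — violates (1)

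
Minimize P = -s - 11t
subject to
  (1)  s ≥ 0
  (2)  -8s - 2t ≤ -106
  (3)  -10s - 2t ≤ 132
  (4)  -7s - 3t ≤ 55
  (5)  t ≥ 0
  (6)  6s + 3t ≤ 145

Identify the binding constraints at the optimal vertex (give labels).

(2) and (6)

Feasible corners and P = -s - 11t:
  (53/4, 0) → P = -53/4
  (7/3, 131/3) → P = -1448/3
  (145/6, 0) → P = -145/6

The minimum is at (7/3, 131/3). Substituting into each constraint, equality holds for (2) and (6); the remaining constraints have slack.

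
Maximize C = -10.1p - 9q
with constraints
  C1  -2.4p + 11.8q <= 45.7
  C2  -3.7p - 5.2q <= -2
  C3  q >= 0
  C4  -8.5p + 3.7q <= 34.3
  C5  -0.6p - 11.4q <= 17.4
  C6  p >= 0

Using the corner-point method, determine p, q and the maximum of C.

Corner points and C = -10.1p - 9q:
  (0, 457/118) → C = -4113/118
  (20/37, 0) → C = -202/37
  (0, 5/13) → C = -45/13
The feasible region is unbounded (it extends along (1, 0), (59, 12)), but C strictly decreases along every unbounded feasible direction, so there is no improving ray and the maximum is attained at a vertex.

The binding constraints are -3.7p - 5.2q = -2 and p = 0.
Solving simultaneously gives p = 0, q = 5/13.

p = 0, q = 5/13, maximum C = -45/13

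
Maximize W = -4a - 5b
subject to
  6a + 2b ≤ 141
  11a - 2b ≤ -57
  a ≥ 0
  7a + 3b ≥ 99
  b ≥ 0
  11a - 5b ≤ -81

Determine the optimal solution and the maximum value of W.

a = 27/47, b = 1488/47, maximum W = -7548/47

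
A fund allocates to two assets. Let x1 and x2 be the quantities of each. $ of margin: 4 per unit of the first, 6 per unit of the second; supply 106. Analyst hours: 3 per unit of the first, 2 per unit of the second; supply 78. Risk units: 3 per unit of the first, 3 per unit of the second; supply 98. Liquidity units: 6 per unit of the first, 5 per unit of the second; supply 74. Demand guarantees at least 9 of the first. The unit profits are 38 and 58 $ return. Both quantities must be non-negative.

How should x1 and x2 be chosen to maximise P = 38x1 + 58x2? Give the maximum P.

x1 = 9, x2 = 4, maximum P = 574

Vertices and P = 38x1 + 58x2:
  (37/3, 0) → P = 1406/3
  (9, 0) → P = 342
  (9, 4) → P = 574

The binding constraints are 6x1 + 5x2 = 74 and x1 = 9.
Solving simultaneously gives x1 = 9, x2 = 4.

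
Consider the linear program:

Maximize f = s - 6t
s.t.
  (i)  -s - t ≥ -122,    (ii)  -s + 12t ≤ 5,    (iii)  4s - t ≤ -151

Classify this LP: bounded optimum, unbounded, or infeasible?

unbounded

From the feasible point (-1807/47, -131/47), moving in the direction (-1, -4) keeps every constraint satisfied while f increases without bound.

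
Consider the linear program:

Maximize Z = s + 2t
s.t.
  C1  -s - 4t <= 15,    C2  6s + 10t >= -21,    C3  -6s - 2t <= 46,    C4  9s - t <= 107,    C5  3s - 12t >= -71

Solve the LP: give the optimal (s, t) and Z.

s = 271/21, t = 64/7, maximum Z = 655/21

Extreme points and Z = s + 2t:
  (33/7, -69/14) → Z = -36/7
  (413/37, -242/37) → Z = -71/37
  (-209/24, 25/8) → Z = -59/24
  (-347/39, 48/13) → Z = -59/39
  (271/21, 64/7) → Z = 655/21

At the optimal vertex, 9s - t = 107 and 3s - 12t = -71.
Solving simultaneously gives s = 271/21, t = 64/7.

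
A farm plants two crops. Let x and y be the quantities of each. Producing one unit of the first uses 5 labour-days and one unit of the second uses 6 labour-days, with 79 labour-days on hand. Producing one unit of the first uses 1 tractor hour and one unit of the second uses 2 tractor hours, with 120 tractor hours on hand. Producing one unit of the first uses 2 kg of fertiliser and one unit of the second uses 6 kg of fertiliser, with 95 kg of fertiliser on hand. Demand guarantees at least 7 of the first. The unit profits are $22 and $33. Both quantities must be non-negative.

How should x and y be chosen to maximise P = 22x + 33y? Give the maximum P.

Extreme points and P = 22x + 33y:
  (79/5, 0) → P = 1738/5
  (7, 0) → P = 154
  (7, 22/3) → P = 396

At the optimal vertex, 5x + 6y = 79 and x = 7.
Solving simultaneously gives x = 7, y = 22/3.

x = 7, y = 22/3, maximum P = 396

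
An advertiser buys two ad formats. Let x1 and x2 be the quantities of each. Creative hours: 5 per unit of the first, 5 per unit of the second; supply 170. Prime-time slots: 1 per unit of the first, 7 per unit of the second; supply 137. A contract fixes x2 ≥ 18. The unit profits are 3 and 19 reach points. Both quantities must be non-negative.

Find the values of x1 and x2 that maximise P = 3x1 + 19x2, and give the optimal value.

x1 = 11, x2 = 18, maximum P = 375

Feasible corners and P = 3x1 + 19x2:
  (0, 137/7) → P = 2603/7
  (0, 18) → P = 342
  (11, 18) → P = 375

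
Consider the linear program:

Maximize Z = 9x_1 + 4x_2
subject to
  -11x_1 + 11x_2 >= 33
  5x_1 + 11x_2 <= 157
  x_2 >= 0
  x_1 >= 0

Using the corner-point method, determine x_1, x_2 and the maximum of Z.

The binding constraints are -11x_1 + 11x_2 = 33 and 5x_1 + 11x_2 = 157.
Solving simultaneously gives x_1 = 31/4, x_2 = 43/4.

x_1 = 31/4, x_2 = 43/4, maximum Z = 451/4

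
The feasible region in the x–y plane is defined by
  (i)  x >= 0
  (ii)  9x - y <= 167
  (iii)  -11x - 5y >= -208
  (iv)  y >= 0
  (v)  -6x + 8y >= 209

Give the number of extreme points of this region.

3

Of the 10 pairwise boundary intersections, those satisfying every inequality are:
  (0, 208/5)
  (0, 209/8)
  (619/118, 3547/118)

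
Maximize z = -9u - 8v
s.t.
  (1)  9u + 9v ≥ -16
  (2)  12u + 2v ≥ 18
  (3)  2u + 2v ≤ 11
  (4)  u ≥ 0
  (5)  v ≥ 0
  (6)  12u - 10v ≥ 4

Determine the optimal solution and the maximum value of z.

Vertices and z = -9u - 8v:
  (3/2, 0) → z = -27/2
  (47/36, 7/6) → z = -253/12
  (11/2, 0) → z = -99/2
  (59/22, 31/11) → z = -1027/22

At the optimal vertex, 12u + 2v = 18 and v = 0.
Solving simultaneously gives u = 3/2, v = 0.

u = 3/2, v = 0, maximum z = -27/2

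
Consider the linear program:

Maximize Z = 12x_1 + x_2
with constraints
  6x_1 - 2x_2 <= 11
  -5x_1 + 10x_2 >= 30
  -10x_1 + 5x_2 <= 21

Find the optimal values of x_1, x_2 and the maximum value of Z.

x_1 = 97/10, x_2 = 118/5, maximum Z = 140

Corner points and Z = 12x_1 + x_2:
  (17/5, 47/10) → Z = 91/2
  (97/10, 118/5) → Z = 140
  (-4/5, 13/5) → Z = -7

At the optimal vertex, 6x_1 - 2x_2 = 11 and -10x_1 + 5x_2 = 21.
Solving simultaneously gives x_1 = 97/10, x_2 = 118/5.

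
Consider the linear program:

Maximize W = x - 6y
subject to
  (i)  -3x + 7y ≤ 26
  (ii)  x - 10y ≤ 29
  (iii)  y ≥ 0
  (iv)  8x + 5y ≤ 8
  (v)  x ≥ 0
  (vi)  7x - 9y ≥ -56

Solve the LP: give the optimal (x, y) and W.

Corner points and W = x - 6y:
  (1, 0) → W = 1
  (0, 0) → W = 0
  (0, 8/5) → W = -48/5

At the optimal vertex, y = 0 and 8x + 5y = 8.
Solving simultaneously gives x = 1, y = 0.

x = 1, y = 0, maximum W = 1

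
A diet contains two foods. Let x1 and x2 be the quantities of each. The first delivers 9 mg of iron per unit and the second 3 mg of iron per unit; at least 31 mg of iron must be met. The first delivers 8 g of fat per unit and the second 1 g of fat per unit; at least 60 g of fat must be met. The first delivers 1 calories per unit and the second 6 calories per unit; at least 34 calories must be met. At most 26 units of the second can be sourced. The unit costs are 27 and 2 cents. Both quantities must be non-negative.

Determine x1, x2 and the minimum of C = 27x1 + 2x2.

Corner points and C = 27x1 + 2x2:
  (34, 0) → C = 918
  (326/47, 212/47) → C = 9226/47
  (17/4, 26) → C = 667/4
The feasible region is unbounded (it extends along (1, 0)), but C strictly increases along every unbounded feasible direction, so there is no improving ray and the minimum is attained at a vertex.

The binding constraints are 8x1 + x2 = 60 and x2 = 26.
Solving simultaneously gives x1 = 17/4, x2 = 26.

x1 = 17/4, x2 = 26, minimum C = 667/4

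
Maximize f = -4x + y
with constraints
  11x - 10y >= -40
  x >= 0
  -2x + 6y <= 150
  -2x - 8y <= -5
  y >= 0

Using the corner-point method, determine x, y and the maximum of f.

Extreme points and f = -4x + y:
  (0, 4) → f = 4
  (630/23, 785/23) → f = -1735/23
  (0, 5/8) → f = 5/8
  (5/2, 0) → f = -10
The feasible region is unbounded (it extends along (3, 1), (1, 0)), but f strictly decreases along every unbounded feasible direction, so there is no improving ray and the maximum is attained at a vertex.

x = 0, y = 4, maximum f = 4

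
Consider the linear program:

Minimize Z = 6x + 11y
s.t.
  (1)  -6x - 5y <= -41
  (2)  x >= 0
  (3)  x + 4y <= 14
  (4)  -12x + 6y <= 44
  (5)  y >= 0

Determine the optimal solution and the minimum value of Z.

Feasible corners and Z = 6x + 11y:
  (94/19, 43/19) → Z = 1037/19
  (41/6, 0) → Z = 41
  (14, 0) → Z = 84

At the optimal vertex, -6x - 5y = -41 and y = 0.
Solving simultaneously gives x = 41/6, y = 0.

x = 41/6, y = 0, minimum Z = 41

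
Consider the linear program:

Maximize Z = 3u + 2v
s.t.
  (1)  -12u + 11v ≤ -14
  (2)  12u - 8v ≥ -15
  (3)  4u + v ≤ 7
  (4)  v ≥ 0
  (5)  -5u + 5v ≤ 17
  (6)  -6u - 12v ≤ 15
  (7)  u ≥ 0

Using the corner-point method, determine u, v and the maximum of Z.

u = 13/8, v = 1/2, maximum Z = 47/8

The optimum lies where -12u + 11v = -14 and 4u + v = 7.
Solving simultaneously gives u = 13/8, v = 1/2.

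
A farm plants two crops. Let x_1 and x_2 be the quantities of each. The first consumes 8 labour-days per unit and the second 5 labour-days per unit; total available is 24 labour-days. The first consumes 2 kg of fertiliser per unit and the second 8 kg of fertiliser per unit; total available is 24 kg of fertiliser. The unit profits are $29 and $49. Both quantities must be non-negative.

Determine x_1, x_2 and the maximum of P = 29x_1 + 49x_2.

x_1 = 4/3, x_2 = 8/3, maximum P = 508/3

The binding constraints are 8x_1 + 5x_2 = 24 and 2x_1 + 8x_2 = 24.
Solving simultaneously gives x_1 = 4/3, x_2 = 8/3.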